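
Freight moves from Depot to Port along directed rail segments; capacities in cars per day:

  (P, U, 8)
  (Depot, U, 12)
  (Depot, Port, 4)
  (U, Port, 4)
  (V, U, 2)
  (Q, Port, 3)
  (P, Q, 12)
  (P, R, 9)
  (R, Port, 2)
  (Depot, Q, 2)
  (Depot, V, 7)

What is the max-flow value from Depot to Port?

Augment Depot→Port: bottleneck 4, flow now 4.
Augment Depot→Q→Port: bottleneck 2, flow now 6.
Augment Depot→U→Port: bottleneck 4, flow now 10.
No augmenting path remains; maximum flow = 10.
In the residual graph, reachable from Depot: {Depot, U, V}.
Min-cut edges: Depot→Q (2), Depot→Port (4), U→Port (4); capacity 2 + 4 + 4 = 10.
This cut is saturated, so no flow can exceed 10.

10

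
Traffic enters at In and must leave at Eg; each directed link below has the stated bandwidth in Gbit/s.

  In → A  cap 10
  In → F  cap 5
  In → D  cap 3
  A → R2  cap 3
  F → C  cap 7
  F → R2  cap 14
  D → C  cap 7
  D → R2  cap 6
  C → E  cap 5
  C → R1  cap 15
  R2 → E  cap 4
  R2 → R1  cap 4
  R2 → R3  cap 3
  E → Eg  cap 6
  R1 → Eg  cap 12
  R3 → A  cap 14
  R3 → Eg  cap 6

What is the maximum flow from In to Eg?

Augment In→A→R2→E→Eg: bottleneck 3, flow now 3.
Augment In→F→C→E→Eg: bottleneck 3, flow now 6.
Augment In→F→C→R1→Eg: bottleneck 2, flow now 8.
Augment In→D→C→R1→Eg: bottleneck 3, flow now 11.
No augmenting path remains; maximum flow = 11.
In the residual graph, reachable from In: {In, A}.
Min-cut edges: In→F (5), In→D (3), A→R2 (3); capacity 5 + 3 + 3 = 11.
This cut is saturated, so no flow can exceed 11.

11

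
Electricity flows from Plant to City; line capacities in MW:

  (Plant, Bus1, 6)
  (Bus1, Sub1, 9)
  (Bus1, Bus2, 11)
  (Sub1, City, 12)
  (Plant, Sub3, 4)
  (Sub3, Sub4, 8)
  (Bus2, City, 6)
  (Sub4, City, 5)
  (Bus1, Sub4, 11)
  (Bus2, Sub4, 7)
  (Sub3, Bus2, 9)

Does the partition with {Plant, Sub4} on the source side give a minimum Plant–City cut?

Given cut capacity: 6 + 4 + 5 = 15.
Augment Plant→Bus1→Sub1→City: bottleneck 6, flow now 6.
Augment Plant→Sub3→Bus2→City: bottleneck 4, flow now 10.
No augmenting path remains; maximum flow = 10.
In the residual graph, reachable from Plant: {Plant}.
Min-cut edges: Plant→Bus1 (6), Plant→Sub3 (4); capacity 6 + 4 = 10.
Cut capacity 15 exceeds the max flow 10, so it is not minimum.

No — its capacity is 15, but the minimum cut has capacity 10.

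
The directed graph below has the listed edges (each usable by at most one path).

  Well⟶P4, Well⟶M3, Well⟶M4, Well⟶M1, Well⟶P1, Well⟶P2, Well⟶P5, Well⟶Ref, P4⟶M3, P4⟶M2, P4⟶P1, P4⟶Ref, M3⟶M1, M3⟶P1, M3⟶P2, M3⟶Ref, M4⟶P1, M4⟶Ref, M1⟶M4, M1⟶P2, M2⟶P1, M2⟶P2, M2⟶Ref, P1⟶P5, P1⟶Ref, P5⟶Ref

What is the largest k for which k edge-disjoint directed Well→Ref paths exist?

Assign every edge capacity 1; by Menger, the answer equals the max flow.
Path Well→Ref (+1); total 1.
Path Well→P4→Ref (+1); total 2.
Path Well→M3→Ref (+1); total 3.
Path Well→M4→Ref (+1); total 4.
Path Well→P1→Ref (+1); total 5.
Path Well→P5→Ref (+1); total 6.
No residual Well→Ref path; max flow = 6.
Certifying cut of size 6: {M4→Ref, P1→Ref, P5→Ref, Well→M3, Well→P4, Well→Ref}.

6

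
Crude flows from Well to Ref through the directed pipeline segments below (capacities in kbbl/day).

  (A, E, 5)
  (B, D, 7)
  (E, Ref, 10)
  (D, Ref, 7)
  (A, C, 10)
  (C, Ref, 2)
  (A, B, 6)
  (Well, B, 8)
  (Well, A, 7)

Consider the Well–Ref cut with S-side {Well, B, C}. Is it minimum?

No — its capacity is 16, but the minimum cut has capacity 14.

Given cut capacity: 7 + 7 + 2 = 16.
Augment Well→A→C→Ref: bottleneck 2, flow now 2.
Augment Well→A→E→Ref: bottleneck 5, flow now 7.
Augment Well→B→D→Ref: bottleneck 7, flow now 14.
No augmenting path remains; maximum flow = 14.
In the residual graph, reachable from Well: {Well, B}.
Min-cut edges: Well→A (7), B→D (7); capacity 7 + 7 = 14.
Cut capacity 16 exceeds the max flow 14, so it is not minimum.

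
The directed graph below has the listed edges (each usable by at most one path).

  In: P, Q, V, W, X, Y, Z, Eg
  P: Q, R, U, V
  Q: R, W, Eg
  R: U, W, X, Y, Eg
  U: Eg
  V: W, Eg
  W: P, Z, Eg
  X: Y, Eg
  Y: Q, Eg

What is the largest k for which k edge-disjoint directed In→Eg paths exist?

Assign every edge capacity 1; by Menger, the answer equals the max flow.
Path In→Eg (+1); total 1.
Path In→Q→Eg (+1); total 2.
Path In→V→Eg (+1); total 3.
Path In→W→Eg (+1); total 4.
Path In→X→Eg (+1); total 5.
Path In→Y→Eg (+1); total 6.
Path In→P→R→Eg (+1); total 7.
No residual In→Eg path; max flow = 7.
Certifying cut of size 7: {In→Eg, In→P, In→Q, In→V, In→W, In→X, In→Y}.

7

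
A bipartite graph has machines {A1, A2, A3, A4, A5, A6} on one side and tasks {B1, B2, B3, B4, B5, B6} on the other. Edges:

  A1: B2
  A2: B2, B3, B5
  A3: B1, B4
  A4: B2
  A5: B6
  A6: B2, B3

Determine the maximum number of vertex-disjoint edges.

Unit-capacity flow: source→left, listed edges, right→sink; max matching = max flow.
Augmenting path A1→B2 (+1); matched 1.
Augmenting path A2→B3 (+1); matched 2.
Augmenting path A3→B1 (+1); matched 3.
Augmenting path A5→B6 (+1); matched 4.
Augmenting path A6→B3→A2→B5 (+1); matched 5.
No augmenting path remains; maximum matching = 5.
König certificate: {A2, A3, A5, A6, B2} is a vertex cover of size 5 (every listed pair touches it), so no matching can be larger.

5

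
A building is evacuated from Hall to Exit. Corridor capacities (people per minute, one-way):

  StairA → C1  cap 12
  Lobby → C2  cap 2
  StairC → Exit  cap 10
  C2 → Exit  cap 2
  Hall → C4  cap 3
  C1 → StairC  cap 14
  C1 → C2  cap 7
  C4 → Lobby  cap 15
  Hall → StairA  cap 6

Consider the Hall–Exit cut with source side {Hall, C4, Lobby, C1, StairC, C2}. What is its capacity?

18

Edges leaving {Hall, C4, Lobby, C1, StairC, C2}: Hall→StairA (6), StairC→Exit (10), C2→Exit (2).
Cut capacity = 6 + 10 + 2 = 18.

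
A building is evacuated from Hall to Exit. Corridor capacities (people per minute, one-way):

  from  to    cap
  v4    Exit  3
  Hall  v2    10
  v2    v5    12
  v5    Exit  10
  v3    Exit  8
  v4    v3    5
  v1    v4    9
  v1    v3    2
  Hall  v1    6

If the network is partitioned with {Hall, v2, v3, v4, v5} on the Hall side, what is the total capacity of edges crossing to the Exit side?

27

Edges leaving {Hall, v2, v3, v4, v5}: Hall→v1 (6), v3→Exit (8), v4→Exit (3), v5→Exit (10).
Cut capacity = 6 + 8 + 3 + 10 = 27.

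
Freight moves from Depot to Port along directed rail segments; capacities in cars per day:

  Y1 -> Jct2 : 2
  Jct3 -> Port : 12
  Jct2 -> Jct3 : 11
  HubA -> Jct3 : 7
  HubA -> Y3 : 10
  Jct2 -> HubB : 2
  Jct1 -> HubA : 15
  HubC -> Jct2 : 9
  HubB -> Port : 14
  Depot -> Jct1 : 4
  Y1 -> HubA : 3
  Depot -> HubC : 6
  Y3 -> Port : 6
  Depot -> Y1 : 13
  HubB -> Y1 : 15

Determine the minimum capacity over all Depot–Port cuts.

Augment Depot→Y1→HubA→Y3→Port: bottleneck 3, flow now 3.
Augment Depot→Y1→Jct2→HubB→Port: bottleneck 2, flow now 5.
Augment Depot→HubC→Jct2→Jct3→Port: bottleneck 6, flow now 11.
Augment Depot→Jct1→HubA→Y3→Port: bottleneck 3, flow now 14.
Augment Depot→Jct1→HubA→Jct3→Port: bottleneck 1, flow now 15.
No augmenting path remains; maximum flow = 15.
By max-flow min-cut, the minimum cut capacity equals the max flow.
In the residual graph, reachable from Depot: {Depot, Y1}.
Min-cut edges: Depot→HubC (6), Depot→Jct1 (4), Y1→HubA (3), Y1→Jct2 (2); capacity 6 + 4 + 3 + 2 = 15.

15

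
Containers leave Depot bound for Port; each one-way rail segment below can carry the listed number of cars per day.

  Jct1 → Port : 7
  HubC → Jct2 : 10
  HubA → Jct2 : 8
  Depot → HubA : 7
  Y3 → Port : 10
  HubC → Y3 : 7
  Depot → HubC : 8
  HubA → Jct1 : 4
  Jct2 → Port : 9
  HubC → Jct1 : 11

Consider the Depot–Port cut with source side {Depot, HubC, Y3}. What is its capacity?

38

Edges leaving {Depot, HubC, Y3}: Depot→HubA (7), HubC→Jct1 (11), HubC→Jct2 (10), Y3→Port (10).
Cut capacity = 7 + 11 + 10 + 10 = 38.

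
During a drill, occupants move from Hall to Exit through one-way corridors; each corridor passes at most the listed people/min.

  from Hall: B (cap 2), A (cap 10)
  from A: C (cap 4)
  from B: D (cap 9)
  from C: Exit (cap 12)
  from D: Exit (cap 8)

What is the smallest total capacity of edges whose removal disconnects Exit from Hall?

6

Augment Hall→A→C→Exit: bottleneck 4, flow now 4.
Augment Hall→B→D→Exit: bottleneck 2, flow now 6.
No augmenting path remains; maximum flow = 6.
By max-flow min-cut, the minimum cut capacity equals the max flow.
In the residual graph, reachable from Hall: {Hall, A}.
Min-cut edges: Hall→B (2), A→C (4); capacity 2 + 4 = 6.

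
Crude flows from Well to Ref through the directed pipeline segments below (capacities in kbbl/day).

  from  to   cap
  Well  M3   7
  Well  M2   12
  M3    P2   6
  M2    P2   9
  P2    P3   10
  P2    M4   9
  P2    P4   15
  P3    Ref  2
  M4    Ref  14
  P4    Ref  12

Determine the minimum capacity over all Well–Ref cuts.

Augment Well→M3→P2→P3→Ref: bottleneck 2, flow now 2.
Augment Well→M3→P2→M4→Ref: bottleneck 4, flow now 6.
Augment Well→M2→P2→M4→Ref: bottleneck 5, flow now 11.
Augment Well→M2→P2→P4→Ref: bottleneck 4, flow now 15.
No augmenting path remains; maximum flow = 15.
By max-flow min-cut, the minimum cut capacity equals the max flow.
In the residual graph, reachable from Well: {Well, M3, M2}.
Min-cut edges: M3→P2 (6), M2→P2 (9); capacity 6 + 9 = 15.

15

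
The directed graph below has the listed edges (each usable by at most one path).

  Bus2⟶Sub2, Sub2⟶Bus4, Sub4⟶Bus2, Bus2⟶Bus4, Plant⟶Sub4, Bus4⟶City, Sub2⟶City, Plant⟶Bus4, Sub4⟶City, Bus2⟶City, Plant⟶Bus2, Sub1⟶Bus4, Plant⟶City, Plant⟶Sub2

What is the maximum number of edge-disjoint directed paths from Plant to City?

5

Assign every edge capacity 1; by Menger, the answer equals the max flow.
Path Plant→City (+1); total 1.
Path Plant→Sub2→City (+1); total 2.
Path Plant→Sub4→City (+1); total 3.
Path Plant→Bus2→City (+1); total 4.
Path Plant→Bus4→City (+1); total 5.
No residual Plant→City path; max flow = 5.
Certifying cut of size 5: {Plant→Bus2, Plant→Bus4, Plant→City, Plant→Sub2, Plant→Sub4}.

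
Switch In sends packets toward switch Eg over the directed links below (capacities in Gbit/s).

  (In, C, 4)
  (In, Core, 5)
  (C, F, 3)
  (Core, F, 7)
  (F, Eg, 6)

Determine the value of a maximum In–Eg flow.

Augment In→C→F→Eg: bottleneck 3, flow now 3.
Augment In→Core→F→Eg: bottleneck 3, flow now 6.
No augmenting path remains; maximum flow = 6.
In the residual graph, reachable from In: {In, C, Core, F}.
Min-cut edges: F→Eg (6); capacity 6 = 6.
This cut is saturated, so no flow can exceed 6.

6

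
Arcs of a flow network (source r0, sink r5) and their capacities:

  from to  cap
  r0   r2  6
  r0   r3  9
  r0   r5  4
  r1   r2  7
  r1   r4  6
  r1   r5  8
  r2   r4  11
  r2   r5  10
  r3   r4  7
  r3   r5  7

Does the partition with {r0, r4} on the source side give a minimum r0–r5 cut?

No — its capacity is 19, but the minimum cut has capacity 17.

Given cut capacity: 6 + 9 + 4 = 19.
Augment r0→r5: bottleneck 4, flow now 4.
Augment r0→r2→r5: bottleneck 6, flow now 10.
Augment r0→r3→r5: bottleneck 7, flow now 17.
No augmenting path remains; maximum flow = 17.
In the residual graph, reachable from r0: {r0, r3, r4}.
Min-cut edges: r0→r2 (6), r0→r5 (4), r3→r5 (7); capacity 6 + 4 + 7 = 17.
Cut capacity 19 exceeds the max flow 17, so it is not minimum.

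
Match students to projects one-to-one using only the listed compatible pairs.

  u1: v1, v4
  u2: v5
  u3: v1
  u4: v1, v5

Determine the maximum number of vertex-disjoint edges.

Unit-capacity flow: source→left, listed edges, right→sink; max matching = max flow.
Augmenting path u1→v1 (+1); matched 1.
Augmenting path u2→v5 (+1); matched 2.
Augmenting path u3→v1→u1→v4 (+1); matched 3.
No augmenting path remains; maximum matching = 3.
König certificate: {u1, v1, v5} is a vertex cover of size 3 (every listed pair touches it), so no matching can be larger.

3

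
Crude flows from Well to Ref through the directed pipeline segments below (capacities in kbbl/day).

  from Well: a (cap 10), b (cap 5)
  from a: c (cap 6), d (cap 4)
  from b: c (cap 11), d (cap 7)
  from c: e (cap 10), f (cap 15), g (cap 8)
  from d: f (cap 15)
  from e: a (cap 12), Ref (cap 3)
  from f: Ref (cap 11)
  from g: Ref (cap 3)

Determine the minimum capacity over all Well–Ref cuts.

15

Augment Well→a→c→e→Ref: bottleneck 3, flow now 3.
Augment Well→a→c→f→Ref: bottleneck 3, flow now 6.
Augment Well→a→d→f→Ref: bottleneck 4, flow now 10.
Augment Well→b→c→f→Ref: bottleneck 4, flow now 14.
Augment Well→b→c→g→Ref: bottleneck 1, flow now 15.
No augmenting path remains; maximum flow = 15.
By max-flow min-cut, the minimum cut capacity equals the max flow.
In the residual graph, reachable from Well: {Well}.
Min-cut edges: Well→a (10), Well→b (5); capacity 10 + 5 = 15.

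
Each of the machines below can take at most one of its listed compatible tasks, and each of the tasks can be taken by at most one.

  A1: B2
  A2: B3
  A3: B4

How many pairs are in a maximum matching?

3

Unit-capacity flow: source→left, listed edges, right→sink; max matching = max flow.
Augmenting path A1→B2 (+1); matched 1.
Augmenting path A2→B3 (+1); matched 2.
Augmenting path A3→B4 (+1); matched 3.
No augmenting path remains; maximum matching = 3.
König certificate: {A1, A2, A3} is a vertex cover of size 3 (every listed pair touches it), so no matching can be larger.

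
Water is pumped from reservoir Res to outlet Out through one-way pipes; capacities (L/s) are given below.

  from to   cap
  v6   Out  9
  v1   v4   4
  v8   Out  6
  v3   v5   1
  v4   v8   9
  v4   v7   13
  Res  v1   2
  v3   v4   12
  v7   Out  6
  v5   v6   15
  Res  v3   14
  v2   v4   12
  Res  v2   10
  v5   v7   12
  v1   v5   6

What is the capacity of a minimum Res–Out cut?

Augment Res→v1→v4→v7→Out: bottleneck 2, flow now 2.
Augment Res→v2→v4→v7→Out: bottleneck 4, flow now 6.
Augment Res→v2→v4→v8→Out: bottleneck 6, flow now 12.
Augment Res→v3→v5→v6→Out: bottleneck 1, flow now 13.
Augment Res→v3→v4→v1→v5→v6→Out: bottleneck 2, flow now 15. (uses reverse residual edge)
No augmenting path remains; maximum flow = 15.
By max-flow min-cut, the minimum cut capacity equals the max flow.
In the residual graph, reachable from Res: {Res, v2, v3, v4, v7, v8}.
Min-cut edges: Res→v1 (2), v3→v5 (1), v7→Out (6), v8→Out (6); capacity 2 + 1 + 6 + 6 = 15.

15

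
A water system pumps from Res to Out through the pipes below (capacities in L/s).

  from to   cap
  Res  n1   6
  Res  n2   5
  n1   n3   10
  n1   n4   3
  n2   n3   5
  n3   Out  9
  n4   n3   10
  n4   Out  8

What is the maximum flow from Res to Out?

Augment Res→n1→n3→Out: bottleneck 6, flow now 6.
Augment Res→n2→n3→Out: bottleneck 3, flow now 9.
Augment Res→n2→n3→n1→n4→Out: bottleneck 2, flow now 11. (uses reverse residual edge)
No augmenting path remains; maximum flow = 11.
In the residual graph, reachable from Res: {Res}.
Min-cut edges: Res→n1 (6), Res→n2 (5); capacity 6 + 5 = 11.
This cut is saturated, so no flow can exceed 11.

11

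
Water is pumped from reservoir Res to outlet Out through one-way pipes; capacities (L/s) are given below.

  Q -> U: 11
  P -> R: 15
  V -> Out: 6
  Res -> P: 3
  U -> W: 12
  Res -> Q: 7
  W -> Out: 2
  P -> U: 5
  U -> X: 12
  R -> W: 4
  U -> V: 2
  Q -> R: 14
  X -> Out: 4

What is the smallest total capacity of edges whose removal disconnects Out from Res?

Augment Res→P→R→W→Out: bottleneck 2, flow now 2.
Augment Res→P→U→V→Out: bottleneck 1, flow now 3.
Augment Res→Q→U→V→Out: bottleneck 1, flow now 4.
Augment Res→Q→U→X→Out: bottleneck 4, flow now 8.
No augmenting path remains; maximum flow = 8.
By max-flow min-cut, the minimum cut capacity equals the max flow.
In the residual graph, reachable from Res: {Res, P, Q, R, U, W, X}.
Min-cut edges: U→V (2), W→Out (2), X→Out (4); capacity 2 + 2 + 4 = 8.

8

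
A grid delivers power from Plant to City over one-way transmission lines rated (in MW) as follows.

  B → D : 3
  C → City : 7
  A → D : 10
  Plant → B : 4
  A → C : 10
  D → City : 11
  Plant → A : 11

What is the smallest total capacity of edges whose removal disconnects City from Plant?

Augment Plant→A→C→City: bottleneck 7, flow now 7.
Augment Plant→A→D→City: bottleneck 4, flow now 11.
Augment Plant→B→D→City: bottleneck 3, flow now 14.
No augmenting path remains; maximum flow = 14.
By max-flow min-cut, the minimum cut capacity equals the max flow.
In the residual graph, reachable from Plant: {Plant, B}.
Min-cut edges: Plant→A (11), B→D (3); capacity 11 + 3 = 14.

14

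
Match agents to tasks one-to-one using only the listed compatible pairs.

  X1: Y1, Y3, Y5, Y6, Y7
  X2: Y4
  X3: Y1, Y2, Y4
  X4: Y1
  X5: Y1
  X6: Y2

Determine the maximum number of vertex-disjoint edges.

4

Unit-capacity flow: source→left, listed edges, right→sink; max matching = max flow.
Augmenting path X1→Y1 (+1); matched 1.
Augmenting path X2→Y4 (+1); matched 2.
Augmenting path X3→Y2 (+1); matched 3.
Augmenting path X4→Y1→X1→Y3 (+1); matched 4.
No augmenting path remains; maximum matching = 4.
König certificate: {X1, Y1, Y2, Y4} is a vertex cover of size 4 (every listed pair touches it), so no matching can be larger.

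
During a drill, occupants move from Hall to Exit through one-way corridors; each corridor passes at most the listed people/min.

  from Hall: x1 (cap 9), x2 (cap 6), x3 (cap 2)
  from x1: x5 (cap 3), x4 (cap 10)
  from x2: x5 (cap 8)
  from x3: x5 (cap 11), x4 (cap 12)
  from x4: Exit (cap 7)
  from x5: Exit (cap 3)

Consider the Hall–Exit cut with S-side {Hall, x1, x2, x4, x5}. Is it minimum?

Given cut capacity: 2 + 7 + 3 = 12.
Augment Hall→x1→x4→Exit: bottleneck 7, flow now 7.
Augment Hall→x1→x5→Exit: bottleneck 2, flow now 9.
Augment Hall→x2→x5→Exit: bottleneck 1, flow now 10.
No augmenting path remains; maximum flow = 10.
In the residual graph, reachable from Hall: {Hall, x1, x2, x3, x4, x5}.
Min-cut edges: x4→Exit (7), x5→Exit (3); capacity 7 + 3 = 10.
Cut capacity 12 exceeds the max flow 10, so it is not minimum.

No — its capacity is 12, but the minimum cut has capacity 10.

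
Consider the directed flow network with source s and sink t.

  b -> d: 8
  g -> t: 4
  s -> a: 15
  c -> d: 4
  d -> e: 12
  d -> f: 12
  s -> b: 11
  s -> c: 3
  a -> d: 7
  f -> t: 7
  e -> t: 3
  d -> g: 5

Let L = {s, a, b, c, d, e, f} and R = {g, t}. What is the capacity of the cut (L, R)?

Edges leaving {s, a, b, c, d, e, f}: d→g (5), e→t (3), f→t (7).
Cut capacity = 5 + 3 + 7 = 15.

15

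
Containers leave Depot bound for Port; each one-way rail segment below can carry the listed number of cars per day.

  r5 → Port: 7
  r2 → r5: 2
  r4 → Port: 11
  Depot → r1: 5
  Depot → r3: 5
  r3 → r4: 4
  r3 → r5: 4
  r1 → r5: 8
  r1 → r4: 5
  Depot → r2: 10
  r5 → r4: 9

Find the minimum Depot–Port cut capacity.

Augment Depot→r1→r4→Port: bottleneck 5, flow now 5.
Augment Depot→r2→r5→Port: bottleneck 2, flow now 7.
Augment Depot→r3→r4→Port: bottleneck 4, flow now 11.
Augment Depot→r3→r5→Port: bottleneck 1, flow now 12.
No augmenting path remains; maximum flow = 12.
By max-flow min-cut, the minimum cut capacity equals the max flow.
In the residual graph, reachable from Depot: {Depot, r2}.
Min-cut edges: Depot→r1 (5), Depot→r3 (5), r2→r5 (2); capacity 5 + 5 + 2 = 12.

12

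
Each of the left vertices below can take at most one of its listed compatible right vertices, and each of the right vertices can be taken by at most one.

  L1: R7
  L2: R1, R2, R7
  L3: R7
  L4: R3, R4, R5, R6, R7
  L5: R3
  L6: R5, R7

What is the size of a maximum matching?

Unit-capacity flow: source→left, listed edges, right→sink; max matching = max flow.
Augmenting path L1→R7 (+1); matched 1.
Augmenting path L2→R1 (+1); matched 2.
Augmenting path L4→R3 (+1); matched 3.
Augmenting path L6→R5 (+1); matched 4.
Augmenting path L5→R3→L4→R4 (+1); matched 5.
No augmenting path remains; maximum matching = 5.
König certificate: {L2, L4, L5, L6, R7} is a vertex cover of size 5 (every listed pair touches it), so no matching can be larger.

5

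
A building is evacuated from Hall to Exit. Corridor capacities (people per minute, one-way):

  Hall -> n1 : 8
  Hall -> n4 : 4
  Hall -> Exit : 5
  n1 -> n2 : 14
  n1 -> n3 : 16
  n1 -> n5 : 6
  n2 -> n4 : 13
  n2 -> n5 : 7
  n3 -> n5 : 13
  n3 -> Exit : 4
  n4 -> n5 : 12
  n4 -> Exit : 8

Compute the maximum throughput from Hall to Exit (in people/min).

Augment Hall→Exit: bottleneck 5, flow now 5.
Augment Hall→n4→Exit: bottleneck 4, flow now 9.
Augment Hall→n1→n3→Exit: bottleneck 4, flow now 13.
Augment Hall→n1→n2→n4→Exit: bottleneck 4, flow now 17.
No augmenting path remains; maximum flow = 17.
In the residual graph, reachable from Hall: {Hall}.
Min-cut edges: Hall→n1 (8), Hall→n4 (4), Hall→Exit (5); capacity 8 + 4 + 5 = 17.
This cut is saturated, so no flow can exceed 17.

17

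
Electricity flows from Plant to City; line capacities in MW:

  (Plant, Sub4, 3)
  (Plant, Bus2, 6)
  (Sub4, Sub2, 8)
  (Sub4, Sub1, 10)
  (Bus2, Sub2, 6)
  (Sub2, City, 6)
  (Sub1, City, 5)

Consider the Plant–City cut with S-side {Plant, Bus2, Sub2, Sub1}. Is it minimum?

Given cut capacity: 3 + 6 + 5 = 14.
Augment Plant→Sub4→Sub2→City: bottleneck 3, flow now 3.
Augment Plant→Bus2→Sub2→City: bottleneck 3, flow now 6.
Augment Plant→Bus2→Sub2→Sub4→Sub1→City: bottleneck 3, flow now 9. (uses reverse residual edge)
No augmenting path remains; maximum flow = 9.
In the residual graph, reachable from Plant: {Plant}.
Min-cut edges: Plant→Sub4 (3), Plant→Bus2 (6); capacity 3 + 6 = 9.
Cut capacity 14 exceeds the max flow 9, so it is not minimum.

No — its capacity is 14, but the minimum cut has capacity 9.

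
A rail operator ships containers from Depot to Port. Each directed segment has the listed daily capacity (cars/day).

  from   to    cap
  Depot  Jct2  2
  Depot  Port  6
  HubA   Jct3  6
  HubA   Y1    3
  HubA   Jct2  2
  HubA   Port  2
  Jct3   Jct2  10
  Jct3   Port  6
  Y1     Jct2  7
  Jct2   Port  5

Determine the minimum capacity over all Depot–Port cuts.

Augment Depot→Port: bottleneck 6, flow now 6.
Augment Depot→Jct2→Port: bottleneck 2, flow now 8.
No augmenting path remains; maximum flow = 8.
By max-flow min-cut, the minimum cut capacity equals the max flow.
In the residual graph, reachable from Depot: {Depot}.
Min-cut edges: Depot→Jct2 (2), Depot→Port (6); capacity 2 + 6 = 8.

8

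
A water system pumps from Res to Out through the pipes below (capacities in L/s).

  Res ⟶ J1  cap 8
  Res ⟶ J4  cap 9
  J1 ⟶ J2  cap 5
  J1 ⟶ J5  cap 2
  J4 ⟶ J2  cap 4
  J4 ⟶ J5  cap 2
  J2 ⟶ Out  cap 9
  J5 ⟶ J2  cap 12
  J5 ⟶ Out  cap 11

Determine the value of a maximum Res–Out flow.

13

Augment Res→J1→J2→Out: bottleneck 5, flow now 5.
Augment Res→J1→J5→Out: bottleneck 2, flow now 7.
Augment Res→J4→J2→Out: bottleneck 4, flow now 11.
Augment Res→J4→J5→Out: bottleneck 2, flow now 13.
No augmenting path remains; maximum flow = 13.
In the residual graph, reachable from Res: {Res, J1, J4}.
Min-cut edges: J1→J2 (5), J1→J5 (2), J4→J2 (4), J4→J5 (2); capacity 5 + 2 + 4 + 2 = 13.
This cut is saturated, so no flow can exceed 13.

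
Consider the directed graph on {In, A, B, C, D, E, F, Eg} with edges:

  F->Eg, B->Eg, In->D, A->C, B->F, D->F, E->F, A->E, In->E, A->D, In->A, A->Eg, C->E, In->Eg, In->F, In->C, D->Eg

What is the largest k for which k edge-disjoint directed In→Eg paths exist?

Assign every edge capacity 1; by Menger, the answer equals the max flow.
Path In→Eg (+1); total 1.
Path In→A→Eg (+1); total 2.
Path In→D→Eg (+1); total 3.
Path In→F→Eg (+1); total 4.
No residual In→Eg path; max flow = 4.
Certifying cut of size 4: {F→Eg, In→A, In→D, In→Eg}.

4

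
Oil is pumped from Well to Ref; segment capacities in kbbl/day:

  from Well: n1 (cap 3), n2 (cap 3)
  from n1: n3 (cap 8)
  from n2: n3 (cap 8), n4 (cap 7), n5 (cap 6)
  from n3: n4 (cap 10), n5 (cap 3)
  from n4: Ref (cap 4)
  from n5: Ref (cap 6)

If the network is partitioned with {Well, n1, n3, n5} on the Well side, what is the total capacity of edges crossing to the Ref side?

Edges leaving {Well, n1, n3, n5}: Well→n2 (3), n3→n4 (10), n5→Ref (6).
Cut capacity = 3 + 10 + 6 = 19.

19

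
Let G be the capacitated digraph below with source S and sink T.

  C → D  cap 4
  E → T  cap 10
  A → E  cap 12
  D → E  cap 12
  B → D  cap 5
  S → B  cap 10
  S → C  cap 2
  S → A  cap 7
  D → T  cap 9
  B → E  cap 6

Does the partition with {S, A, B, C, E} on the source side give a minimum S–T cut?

Given cut capacity: 5 + 4 + 10 = 19.
Augment S→A→E→T: bottleneck 7, flow now 7.
Augment S→B→D→T: bottleneck 5, flow now 12.
Augment S→B→E→T: bottleneck 3, flow now 15.
Augment S→C→D→T: bottleneck 2, flow now 17.
No augmenting path remains; maximum flow = 17.
In the residual graph, reachable from S: {S, A, B, E}.
Min-cut edges: S→C (2), B→D (5), E→T (10); capacity 2 + 5 + 10 = 17.
Cut capacity 19 exceeds the max flow 17, so it is not minimum.

No — its capacity is 19, but the minimum cut has capacity 17.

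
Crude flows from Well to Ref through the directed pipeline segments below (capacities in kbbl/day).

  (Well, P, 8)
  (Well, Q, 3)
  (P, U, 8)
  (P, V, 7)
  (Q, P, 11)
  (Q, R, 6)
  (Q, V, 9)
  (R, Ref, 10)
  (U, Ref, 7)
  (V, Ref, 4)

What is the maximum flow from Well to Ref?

11

Augment Well→P→U→Ref: bottleneck 7, flow now 7.
Augment Well→P→V→Ref: bottleneck 1, flow now 8.
Augment Well→Q→R→Ref: bottleneck 3, flow now 11.
No augmenting path remains; maximum flow = 11.
In the residual graph, reachable from Well: {Well}.
Min-cut edges: Well→P (8), Well→Q (3); capacity 8 + 3 = 11.
This cut is saturated, so no flow can exceed 11.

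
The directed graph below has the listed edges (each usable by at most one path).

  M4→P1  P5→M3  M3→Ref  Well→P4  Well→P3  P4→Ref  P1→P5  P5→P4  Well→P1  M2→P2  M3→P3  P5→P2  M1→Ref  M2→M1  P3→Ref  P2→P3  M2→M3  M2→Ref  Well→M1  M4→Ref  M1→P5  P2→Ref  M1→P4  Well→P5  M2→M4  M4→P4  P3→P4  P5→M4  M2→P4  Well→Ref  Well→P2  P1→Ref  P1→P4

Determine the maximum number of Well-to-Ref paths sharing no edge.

Assign every edge capacity 1; by Menger, the answer equals the max flow.
Path Well→Ref (+1); total 1.
Path Well→M1→Ref (+1); total 2.
Path Well→P2→Ref (+1); total 3.
Path Well→P3→Ref (+1); total 4.
Path Well→P1→Ref (+1); total 5.
Path Well→P4→Ref (+1); total 6.
Path Well→P5→M4→Ref (+1); total 7.
No residual Well→Ref path; max flow = 7.
Certifying cut of size 7: {Well→M1, Well→P1, Well→P2, Well→P3, Well→P4, Well→P5, Well→Ref}.

7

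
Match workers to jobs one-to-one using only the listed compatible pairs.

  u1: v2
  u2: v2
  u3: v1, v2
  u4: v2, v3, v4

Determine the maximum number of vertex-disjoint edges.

Unit-capacity flow: source→left, listed edges, right→sink; max matching = max flow.
Augmenting path u1→v2 (+1); matched 1.
Augmenting path u3→v1 (+1); matched 2.
Augmenting path u4→v3 (+1); matched 3.
No augmenting path remains; maximum matching = 3.
König certificate: {u3, u4, v2} is a vertex cover of size 3 (every listed pair touches it), so no matching can be larger.

3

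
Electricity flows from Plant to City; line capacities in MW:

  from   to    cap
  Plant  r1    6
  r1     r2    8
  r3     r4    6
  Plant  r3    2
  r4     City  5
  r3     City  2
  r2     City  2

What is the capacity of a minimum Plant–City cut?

4

Augment Plant→r3→City: bottleneck 2, flow now 2.
Augment Plant→r1→r2→City: bottleneck 2, flow now 4.
No augmenting path remains; maximum flow = 4.
By max-flow min-cut, the minimum cut capacity equals the max flow.
In the residual graph, reachable from Plant: {Plant, r1, r2}.
Min-cut edges: Plant→r3 (2), r2→City (2); capacity 2 + 2 = 4.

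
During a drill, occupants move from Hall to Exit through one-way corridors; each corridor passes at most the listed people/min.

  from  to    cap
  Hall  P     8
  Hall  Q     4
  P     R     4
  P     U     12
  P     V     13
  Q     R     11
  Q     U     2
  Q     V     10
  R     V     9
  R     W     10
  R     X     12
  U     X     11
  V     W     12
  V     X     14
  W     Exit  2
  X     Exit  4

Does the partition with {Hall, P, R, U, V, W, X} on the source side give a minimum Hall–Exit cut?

No — its capacity is 10, but the minimum cut has capacity 6.

Given cut capacity: 4 + 2 + 4 = 10.
Augment Hall→P→R→W→Exit: bottleneck 2, flow now 2.
Augment Hall→P→R→X→Exit: bottleneck 2, flow now 4.
Augment Hall→P→U→X→Exit: bottleneck 2, flow now 6.
No augmenting path remains; maximum flow = 6.
In the residual graph, reachable from Hall: {Hall, P, Q, R, U, V, W, X}.
Min-cut edges: W→Exit (2), X→Exit (4); capacity 2 + 4 = 6.
Cut capacity 10 exceeds the max flow 6, so it is not minimum.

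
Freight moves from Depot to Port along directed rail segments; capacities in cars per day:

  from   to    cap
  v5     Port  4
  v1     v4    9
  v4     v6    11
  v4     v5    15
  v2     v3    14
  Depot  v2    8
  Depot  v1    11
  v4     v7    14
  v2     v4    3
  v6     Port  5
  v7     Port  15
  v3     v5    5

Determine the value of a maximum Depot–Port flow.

16

Augment Depot→v1→v4→v5→Port: bottleneck 4, flow now 4.
Augment Depot→v1→v4→v6→Port: bottleneck 5, flow now 9.
Augment Depot→v2→v4→v7→Port: bottleneck 3, flow now 12.
Augment Depot→v2→v3→v5→v4→v7→Port: bottleneck 4, flow now 16. (uses reverse residual edge)
No augmenting path remains; maximum flow = 16.
In the residual graph, reachable from Depot: {Depot, v1, v2, v3, v5}.
Min-cut edges: v1→v4 (9), v2→v4 (3), v5→Port (4); capacity 9 + 3 + 4 = 16.
This cut is saturated, so no flow can exceed 16.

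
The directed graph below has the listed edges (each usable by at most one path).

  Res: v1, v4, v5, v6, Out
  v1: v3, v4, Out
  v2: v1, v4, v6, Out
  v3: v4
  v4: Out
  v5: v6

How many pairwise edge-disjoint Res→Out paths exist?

3

Assign every edge capacity 1; by Menger, the answer equals the max flow.
Path Res→Out (+1); total 1.
Path Res→v1→Out (+1); total 2.
Path Res→v4→Out (+1); total 3.
No residual Res→Out path; max flow = 3.
Certifying cut of size 3: {Res→Out, Res→v1, Res→v4}.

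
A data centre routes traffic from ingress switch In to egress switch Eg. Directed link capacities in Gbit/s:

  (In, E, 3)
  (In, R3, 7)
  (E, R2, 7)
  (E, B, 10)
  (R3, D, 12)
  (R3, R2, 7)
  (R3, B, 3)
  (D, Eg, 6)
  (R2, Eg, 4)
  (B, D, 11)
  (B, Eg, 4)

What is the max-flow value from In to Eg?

Augment In→E→R2→Eg: bottleneck 3, flow now 3.
Augment In→R3→D→Eg: bottleneck 6, flow now 9.
Augment In→R3→R2→Eg: bottleneck 1, flow now 10.
No augmenting path remains; maximum flow = 10.
In the residual graph, reachable from In: {In}.
Min-cut edges: In→E (3), In→R3 (7); capacity 3 + 7 = 10.
This cut is saturated, so no flow can exceed 10.

10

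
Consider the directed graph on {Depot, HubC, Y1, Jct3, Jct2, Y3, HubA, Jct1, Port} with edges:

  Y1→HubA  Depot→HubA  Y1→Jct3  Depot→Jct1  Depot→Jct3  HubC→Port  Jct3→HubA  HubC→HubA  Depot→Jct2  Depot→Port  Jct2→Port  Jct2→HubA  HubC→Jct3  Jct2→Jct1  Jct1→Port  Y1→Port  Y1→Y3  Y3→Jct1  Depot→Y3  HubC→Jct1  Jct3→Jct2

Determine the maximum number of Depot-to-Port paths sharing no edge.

Assign every edge capacity 1; by Menger, the answer equals the max flow.
Path Depot→Port (+1); total 1.
Path Depot→Jct2→Port (+1); total 2.
Path Depot→Jct1→Port (+1); total 3.
No residual Depot→Port path; max flow = 3.
Certifying cut of size 3: {Depot→Port, Jct1→Port, Jct2→Port}.

3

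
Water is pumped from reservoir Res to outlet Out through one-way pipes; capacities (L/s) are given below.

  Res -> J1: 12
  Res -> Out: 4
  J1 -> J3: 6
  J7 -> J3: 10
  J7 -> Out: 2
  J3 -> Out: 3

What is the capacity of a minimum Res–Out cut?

Augment Res→Out: bottleneck 4, flow now 4.
Augment Res→J1→J3→Out: bottleneck 3, flow now 7.
No augmenting path remains; maximum flow = 7.
By max-flow min-cut, the minimum cut capacity equals the max flow.
In the residual graph, reachable from Res: {Res, J1, J3}.
Min-cut edges: Res→Out (4), J3→Out (3); capacity 4 + 3 = 7.

7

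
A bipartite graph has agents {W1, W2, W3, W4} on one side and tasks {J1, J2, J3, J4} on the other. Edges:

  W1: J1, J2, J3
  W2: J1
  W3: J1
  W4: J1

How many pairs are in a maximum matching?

Unit-capacity flow: source→left, listed edges, right→sink; max matching = max flow.
Augmenting path W1→J1 (+1); matched 1.
Augmenting path W2→J1→W1→J2 (+1); matched 2.
No augmenting path remains; maximum matching = 2.
König certificate: {W1, J1} is a vertex cover of size 2 (every listed pair touches it), so no matching can be larger.

2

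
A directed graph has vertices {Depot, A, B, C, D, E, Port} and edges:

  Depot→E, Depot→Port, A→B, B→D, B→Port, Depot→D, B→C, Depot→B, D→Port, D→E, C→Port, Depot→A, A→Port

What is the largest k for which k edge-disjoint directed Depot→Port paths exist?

Assign every edge capacity 1; by Menger, the answer equals the max flow.
Path Depot→Port (+1); total 1.
Path Depot→A→Port (+1); total 2.
Path Depot→B→Port (+1); total 3.
Path Depot→D→Port (+1); total 4.
No residual Depot→Port path; max flow = 4.
Certifying cut of size 4: {Depot→A, Depot→B, Depot→D, Depot→Port}.

4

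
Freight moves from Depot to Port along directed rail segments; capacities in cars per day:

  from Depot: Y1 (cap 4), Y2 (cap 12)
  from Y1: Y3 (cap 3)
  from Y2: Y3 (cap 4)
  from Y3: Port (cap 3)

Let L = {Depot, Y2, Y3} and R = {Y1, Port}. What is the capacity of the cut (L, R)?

Edges leaving {Depot, Y2, Y3}: Depot→Y1 (4), Y3→Port (3).
Cut capacity = 4 + 3 = 7.

7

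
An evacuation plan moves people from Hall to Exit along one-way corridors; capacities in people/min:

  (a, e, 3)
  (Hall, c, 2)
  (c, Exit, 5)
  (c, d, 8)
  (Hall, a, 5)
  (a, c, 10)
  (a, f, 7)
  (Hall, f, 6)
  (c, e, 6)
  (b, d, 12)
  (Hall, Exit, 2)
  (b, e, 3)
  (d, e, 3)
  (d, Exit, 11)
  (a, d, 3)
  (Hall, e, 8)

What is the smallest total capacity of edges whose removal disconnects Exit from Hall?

9

Augment Hall→Exit: bottleneck 2, flow now 2.
Augment Hall→c→Exit: bottleneck 2, flow now 4.
Augment Hall→a→c→Exit: bottleneck 3, flow now 7.
Augment Hall→a→d→Exit: bottleneck 2, flow now 9.
No augmenting path remains; maximum flow = 9.
By max-flow min-cut, the minimum cut capacity equals the max flow.
In the residual graph, reachable from Hall: {Hall, e, f}.
Min-cut edges: Hall→a (5), Hall→c (2), Hall→Exit (2); capacity 5 + 2 + 2 = 9.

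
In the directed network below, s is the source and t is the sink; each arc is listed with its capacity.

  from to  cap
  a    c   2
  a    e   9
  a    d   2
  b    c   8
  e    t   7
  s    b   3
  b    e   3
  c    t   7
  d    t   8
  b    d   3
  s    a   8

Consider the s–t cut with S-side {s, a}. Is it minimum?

Given cut capacity: 3 + 2 + 2 + 9 = 16.
Augment s→a→c→t: bottleneck 2, flow now 2.
Augment s→a→d→t: bottleneck 2, flow now 4.
Augment s→a→e→t: bottleneck 4, flow now 8.
Augment s→b→c→t: bottleneck 3, flow now 11.
No augmenting path remains; maximum flow = 11.
In the residual graph, reachable from s: {s}.
Min-cut edges: s→a (8), s→b (3); capacity 8 + 3 = 11.
Cut capacity 16 exceeds the max flow 11, so it is not minimum.

No — its capacity is 16, but the minimum cut has capacity 11.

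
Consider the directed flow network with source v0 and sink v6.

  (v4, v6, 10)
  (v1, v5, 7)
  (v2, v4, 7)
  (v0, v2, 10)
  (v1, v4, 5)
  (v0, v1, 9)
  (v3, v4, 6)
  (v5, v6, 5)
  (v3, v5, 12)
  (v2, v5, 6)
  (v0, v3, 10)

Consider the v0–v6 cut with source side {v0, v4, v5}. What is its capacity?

44

Edges leaving {v0, v4, v5}: v0→v1 (9), v0→v2 (10), v0→v3 (10), v4→v6 (10), v5→v6 (5).
Cut capacity = 9 + 10 + 10 + 10 + 5 = 44.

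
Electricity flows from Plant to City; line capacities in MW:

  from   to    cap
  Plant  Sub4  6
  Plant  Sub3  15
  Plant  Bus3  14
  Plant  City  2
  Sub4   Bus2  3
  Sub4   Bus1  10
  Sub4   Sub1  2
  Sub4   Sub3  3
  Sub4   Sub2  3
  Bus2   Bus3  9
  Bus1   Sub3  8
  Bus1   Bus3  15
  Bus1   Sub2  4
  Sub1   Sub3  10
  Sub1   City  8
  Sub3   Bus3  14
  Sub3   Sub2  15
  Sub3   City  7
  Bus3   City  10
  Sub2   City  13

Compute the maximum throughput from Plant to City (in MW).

33

Augment Plant→City: bottleneck 2, flow now 2.
Augment Plant→Sub3→City: bottleneck 7, flow now 9.
Augment Plant→Bus3→City: bottleneck 10, flow now 19.
Augment Plant→Sub4→Sub1→City: bottleneck 2, flow now 21.
Augment Plant→Sub4→Sub2→City: bottleneck 3, flow now 24.
Augment Plant→Sub3→Sub2→City: bottleneck 8, flow now 32.
Augment Plant→Sub4→Bus1→Sub2→City: bottleneck 1, flow now 33.
No augmenting path remains; maximum flow = 33.
In the residual graph, reachable from Plant: {Plant, Bus3}.
Min-cut edges: Plant→Sub4 (6), Plant→Sub3 (15), Plant→City (2), Bus3→City (10); capacity 6 + 15 + 2 + 10 = 33.
This cut is saturated, so no flow can exceed 33.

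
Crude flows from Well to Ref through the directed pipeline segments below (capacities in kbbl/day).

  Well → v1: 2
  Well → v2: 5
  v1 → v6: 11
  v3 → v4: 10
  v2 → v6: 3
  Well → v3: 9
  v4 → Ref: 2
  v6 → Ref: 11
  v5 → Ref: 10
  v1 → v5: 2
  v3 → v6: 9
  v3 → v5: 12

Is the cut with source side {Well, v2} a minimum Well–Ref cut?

Yes — it is a minimum cut (capacity 14).

Given cut capacity: 2 + 9 + 3 = 14.
Augment Well→v1→v5→Ref: bottleneck 2, flow now 2.
Augment Well→v2→v6→Ref: bottleneck 3, flow now 5.
Augment Well→v3→v4→Ref: bottleneck 2, flow now 7.
Augment Well→v3→v5→Ref: bottleneck 7, flow now 14.
No augmenting path remains; maximum flow = 14.
Cut capacity 14 equals the max flow, so it is a minimum cut.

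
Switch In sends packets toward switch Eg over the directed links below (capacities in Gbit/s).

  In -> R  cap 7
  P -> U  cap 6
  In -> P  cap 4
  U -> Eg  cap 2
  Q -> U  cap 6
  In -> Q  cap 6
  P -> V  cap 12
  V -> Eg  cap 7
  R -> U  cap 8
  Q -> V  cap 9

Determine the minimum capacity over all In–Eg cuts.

9

Augment In→P→U→Eg: bottleneck 2, flow now 2.
Augment In→P→V→Eg: bottleneck 2, flow now 4.
Augment In→Q→V→Eg: bottleneck 5, flow now 9.
No augmenting path remains; maximum flow = 9.
By max-flow min-cut, the minimum cut capacity equals the max flow.
In the residual graph, reachable from In: {In, P, Q, R, U, V}.
Min-cut edges: U→Eg (2), V→Eg (7); capacity 2 + 7 = 9.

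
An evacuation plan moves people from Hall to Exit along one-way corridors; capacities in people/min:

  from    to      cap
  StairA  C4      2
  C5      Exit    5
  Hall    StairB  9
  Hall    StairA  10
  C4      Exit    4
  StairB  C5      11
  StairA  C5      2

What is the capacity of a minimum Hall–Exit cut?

7

Augment Hall→StairA→C4→Exit: bottleneck 2, flow now 2.
Augment Hall→StairA→C5→Exit: bottleneck 2, flow now 4.
Augment Hall→StairB→C5→Exit: bottleneck 3, flow now 7.
No augmenting path remains; maximum flow = 7.
By max-flow min-cut, the minimum cut capacity equals the max flow.
In the residual graph, reachable from Hall: {Hall, StairA, StairB, C5}.
Min-cut edges: StairA→C4 (2), C5→Exit (5); capacity 2 + 5 = 7.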